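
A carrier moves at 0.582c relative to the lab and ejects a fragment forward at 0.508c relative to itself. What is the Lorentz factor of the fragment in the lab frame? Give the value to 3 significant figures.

u_lab = (0.508 + 0.582)/(1 + 0.508×0.582) = 1.090/1.29566 = 0.841273
γ = 1/√(1 − 0.841273²) = 1.85

γ ≈ 1.85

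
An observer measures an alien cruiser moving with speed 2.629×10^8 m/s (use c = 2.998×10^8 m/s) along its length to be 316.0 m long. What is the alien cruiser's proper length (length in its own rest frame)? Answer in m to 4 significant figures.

L₀ ≈ 657.5 m

β = v/c = 2.629×10^8 / 2.998×10^8 = 0.876918
γ = 1/√(1 − 0.876918²) = 2.08056
L₀ = γL = 2.08056 × 316.0 = 657.5 m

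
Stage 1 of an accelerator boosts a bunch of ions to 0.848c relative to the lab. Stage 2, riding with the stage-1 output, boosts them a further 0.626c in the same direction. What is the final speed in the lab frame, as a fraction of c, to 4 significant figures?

Compose boost 2: (0.626 + 0.848)/(1 + 0.626×0.848) = 1.474/1.53085 = 0.9629

u ≈ 0.9629c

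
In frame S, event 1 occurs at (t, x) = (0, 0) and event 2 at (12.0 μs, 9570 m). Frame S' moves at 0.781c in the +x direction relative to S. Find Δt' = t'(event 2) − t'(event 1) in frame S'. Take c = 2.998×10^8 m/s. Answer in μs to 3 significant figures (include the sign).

γ = 1/√(1 − 0.781²) = 1.6012
Δt' = γ(Δt − vΔx/c²) = 1.6012 × (12.0 μs − 0.781×9570 m / (2.998×10^8 m/s))
= 1.6012 × (-12.931 μs) = -20.7 μs

Δt' ≈ -20.7 μs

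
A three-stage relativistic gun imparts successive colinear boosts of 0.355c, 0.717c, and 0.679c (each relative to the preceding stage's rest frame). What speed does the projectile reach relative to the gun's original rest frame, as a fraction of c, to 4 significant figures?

u ≈ 0.9704c

Compose boost 2: (0.717 + 0.355)/(1 + 0.717×0.355) = 1.072/1.25453 = 0.854500
Compose boost 3: (0.679 + 0.854500)/(1 + 0.679×0.854500) = 1.53350/1.58021 = 0.9704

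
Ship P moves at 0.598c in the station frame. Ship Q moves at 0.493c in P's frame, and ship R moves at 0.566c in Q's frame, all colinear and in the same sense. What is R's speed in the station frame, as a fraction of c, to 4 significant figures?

Compose boost 2: (0.493 + 0.598)/(1 + 0.493×0.598) = 1.091/1.29481 = 0.842592
Compose boost 3: (0.566 + 0.842592)/(1 + 0.566×0.842592) = 1.40859/1.47691 = 0.9537

u ≈ 0.9537c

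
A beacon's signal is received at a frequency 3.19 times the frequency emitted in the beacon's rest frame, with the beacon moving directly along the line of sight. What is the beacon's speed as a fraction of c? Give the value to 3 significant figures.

β ≈ 0.821

f_obs/f_src = √((1+β)/(1−β)) = 3.19  ⇒  (1+β)/(1−β) = 10.176
β = |1 − D²|/(1 + D²) = |1 − 10.176|/(1 + 10.176) = 0.821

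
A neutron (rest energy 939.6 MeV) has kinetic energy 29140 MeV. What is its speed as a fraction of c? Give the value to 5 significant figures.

γ = 1 + K/(m₀c²) = 1 + 29140/939.6 = 32.01320
β = √(1 − 1/γ²) = 0.99951

β ≈ 0.99951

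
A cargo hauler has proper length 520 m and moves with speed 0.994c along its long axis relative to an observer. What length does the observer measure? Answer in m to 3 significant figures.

γ = 1/√(1 − 0.994²) = 9.1424
Length contraction: L = L₀/γ = 520/9.1424 = 56.9 m

L ≈ 56.9 m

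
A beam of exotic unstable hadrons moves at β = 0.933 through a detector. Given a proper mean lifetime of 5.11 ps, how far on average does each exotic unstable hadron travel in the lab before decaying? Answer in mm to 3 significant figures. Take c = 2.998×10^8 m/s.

d ≈ 3.97 mm

γ = 1/√(1 − 0.933²) = 2.7787
Dilated lifetime: Δt = γτ₀ = 2.7787 × 5.11 ps = 14.199 ps
d = vΔt = 0.933c × 14.199 ps = 2.7971×10^8 m/s × 1.4199×10^-11 s = 3.97 mm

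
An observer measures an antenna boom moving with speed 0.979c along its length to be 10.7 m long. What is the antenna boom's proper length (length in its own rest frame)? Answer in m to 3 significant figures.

L₀ ≈ 52.5 m

γ = 1/√(1 − 0.979²) = 4.9053
L₀ = γL = 4.9053 × 10.7 = 52.5 m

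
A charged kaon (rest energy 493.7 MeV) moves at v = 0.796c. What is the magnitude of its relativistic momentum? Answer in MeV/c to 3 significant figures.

p ≈ 649 MeV/c

γ = 1/√(1 − 0.796²) = 1.6521
p = γβm₀c = 1.6521 × 0.796 × 493.7 MeV/c = 649 MeV/c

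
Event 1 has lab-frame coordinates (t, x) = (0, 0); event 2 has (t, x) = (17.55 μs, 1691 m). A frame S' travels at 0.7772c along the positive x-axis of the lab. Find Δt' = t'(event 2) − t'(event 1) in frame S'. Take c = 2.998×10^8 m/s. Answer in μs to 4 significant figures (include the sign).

γ = 1/√(1 − 0.7772²) = 1.58918
Δt' = γ(Δt − vΔx/c²) = 1.58918 × (17.55 μs − 0.7772×1691 m / (2.998×10^8 m/s))
= 1.58918 × (13.1663 μs) = 20.92 μs

Δt' ≈ 20.92 μs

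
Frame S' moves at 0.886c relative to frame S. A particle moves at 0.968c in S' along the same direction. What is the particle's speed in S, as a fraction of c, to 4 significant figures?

u ≈ 0.9980c

Relativistic velocity addition: u = (u' + v)/(1 + u'v/c²)
= (0.968 + 0.886)/(1 + 0.968×0.886) = 1.854/1.85765 = 0.9980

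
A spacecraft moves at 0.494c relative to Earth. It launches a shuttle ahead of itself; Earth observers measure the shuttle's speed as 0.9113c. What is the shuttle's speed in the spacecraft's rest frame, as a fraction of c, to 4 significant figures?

Inverse velocity addition: u' = (u − v)/(1 − uv/c²)
= (0.9113 − 0.494)/(1 − 0.9113×0.494) = 0.4173/0.549818 = 0.7590

u' ≈ 0.7590c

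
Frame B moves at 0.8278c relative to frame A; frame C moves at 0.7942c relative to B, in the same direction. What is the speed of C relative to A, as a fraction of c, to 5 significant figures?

Compose boost 2: (0.7942 + 0.8278)/(1 + 0.7942×0.8278) = 1.6220/1.657439 = 0.97862

u ≈ 0.97862c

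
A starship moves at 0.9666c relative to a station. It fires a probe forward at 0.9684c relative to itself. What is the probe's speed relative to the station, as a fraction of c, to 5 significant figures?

u ≈ 0.99945c

Relativistic velocity addition: u = (u' + v)/(1 + u'v/c²)
= (0.9684 + 0.9666)/(1 + 0.9684×0.9666) = 1.9350/1.936055 = 0.99945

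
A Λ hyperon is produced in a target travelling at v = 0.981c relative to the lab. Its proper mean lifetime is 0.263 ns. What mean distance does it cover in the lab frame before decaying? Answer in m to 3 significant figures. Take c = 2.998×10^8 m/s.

γ = 1/√(1 − 0.981²) = 5.1544
Dilated lifetime: Δt = γτ₀ = 5.1544 × 0.263 ns = 1.3556 ns
d = vΔt = 0.981c × 1.3556 ns = 2.9410×10^8 m/s × 1.3556×10^-9 s = 0.399 m

d ≈ 0.399 m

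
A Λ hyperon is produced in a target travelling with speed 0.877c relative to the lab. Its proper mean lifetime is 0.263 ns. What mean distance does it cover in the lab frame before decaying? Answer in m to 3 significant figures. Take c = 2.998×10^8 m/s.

d ≈ 0.144 m

γ = 1/√(1 − 0.877²) = 2.0812
Dilated lifetime: Δt = γτ₀ = 2.0812 × 0.263 ns = 0.54736 ns
d = vΔt = 0.877c × 0.54736 ns = 2.6292×10^8 m/s × 5.4736×10^-10 s = 0.144 m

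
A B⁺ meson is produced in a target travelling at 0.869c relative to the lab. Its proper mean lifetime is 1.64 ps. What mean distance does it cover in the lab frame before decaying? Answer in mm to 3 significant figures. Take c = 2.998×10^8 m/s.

d ≈ 0.863 mm

γ = 1/√(1 − 0.869²) = 2.0210
Dilated lifetime: Δt = γτ₀ = 2.0210 × 1.64 ps = 3.3144 ps
d = vΔt = 0.869c × 3.3144 ps = 2.6053×10^8 m/s × 3.3144×10^-12 s = 0.863 mm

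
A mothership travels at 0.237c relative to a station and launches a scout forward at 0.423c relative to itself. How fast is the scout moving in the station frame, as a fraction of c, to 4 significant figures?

u ≈ 0.5999c

Compose boost 2: (0.423 + 0.237)/(1 + 0.423×0.237) = 0.6600/1.10025 = 0.5999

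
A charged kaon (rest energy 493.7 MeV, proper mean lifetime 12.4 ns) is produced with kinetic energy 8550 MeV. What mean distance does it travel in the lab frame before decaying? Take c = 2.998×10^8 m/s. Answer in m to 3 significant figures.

d ≈ 68.0 m

γ = 1 + K/(m₀c²) = 1 + 8550/493.7 = 18.318
β = √(1 − 1/γ²) = 0.99851
Dilated lifetime: γτ₀ = 18.318 × 12.4 ns = 227.15 ns
d = βc·γτ₀ = 0.99851 × (2.998×10^8 m/s) × 2.2715×10^-7 s = 68.0 m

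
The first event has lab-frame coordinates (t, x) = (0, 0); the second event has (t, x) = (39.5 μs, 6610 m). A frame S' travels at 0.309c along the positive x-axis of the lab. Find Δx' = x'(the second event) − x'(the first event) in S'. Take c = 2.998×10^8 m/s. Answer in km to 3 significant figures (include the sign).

Δx' ≈ 3.10 km

γ = 1/√(1 − 0.309²) = 1.0515
Δx' = γ(Δx − vΔt) = 1.0515 × (6610 m − 0.309×(2.998×10^8 m/s)×39.5×10^-6 s)
= 1.0515 × (2950.8 m) = 3.10 km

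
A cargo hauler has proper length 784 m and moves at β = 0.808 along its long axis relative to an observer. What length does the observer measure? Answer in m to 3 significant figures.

γ = 1/√(1 − 0.808²) = 1.6973
Length contraction: L = L₀/γ = 784/1.6973 = 462 m

L ≈ 462 m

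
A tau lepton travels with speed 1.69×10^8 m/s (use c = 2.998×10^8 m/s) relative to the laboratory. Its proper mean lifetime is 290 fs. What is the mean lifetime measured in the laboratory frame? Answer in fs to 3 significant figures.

β = v/c = 1.69×10^8 / 2.998×10^8 = 0.56371
γ = 1/√(1 − 0.56371²) = 1.2107
Time dilation: Δt = γτ₀ = 1.2107 × 290 fs = 351 fs

Δt ≈ 351 fs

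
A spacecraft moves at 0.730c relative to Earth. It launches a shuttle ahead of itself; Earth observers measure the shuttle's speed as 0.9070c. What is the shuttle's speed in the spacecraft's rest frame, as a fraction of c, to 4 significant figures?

Inverse velocity addition: u' = (u − v)/(1 − uv/c²)
= (0.9070 − 0.730)/(1 − 0.9070×0.730) = 0.1770/0.337890 = 0.5238

u' ≈ 0.5238c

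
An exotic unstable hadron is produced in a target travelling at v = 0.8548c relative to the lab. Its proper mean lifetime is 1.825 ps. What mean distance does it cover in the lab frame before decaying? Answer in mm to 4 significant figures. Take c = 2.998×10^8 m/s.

γ = 1/√(1 − 0.8548²) = 1.92694
Dilated lifetime: Δt = γτ₀ = 1.92694 × 1.825 ps = 3.51667 ps
d = vΔt = 0.8548c × 3.51667 ps = 2.56269×10^8 m/s × 3.51667×10^-12 s = 0.9012 mm

d ≈ 0.9012 mm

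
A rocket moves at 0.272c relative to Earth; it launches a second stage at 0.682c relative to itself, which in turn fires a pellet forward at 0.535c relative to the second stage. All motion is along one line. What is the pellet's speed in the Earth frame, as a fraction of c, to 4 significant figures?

Compose boost 2: (0.682 + 0.272)/(1 + 0.682×0.272) = 0.9540/1.18550 = 0.804721
Compose boost 3: (0.535 + 0.804721)/(1 + 0.535×0.804721) = 1.33972/1.43053 = 0.9365

u ≈ 0.9365c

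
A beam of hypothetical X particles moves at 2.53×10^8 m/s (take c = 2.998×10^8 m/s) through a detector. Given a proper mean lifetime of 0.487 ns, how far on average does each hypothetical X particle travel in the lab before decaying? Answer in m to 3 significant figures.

β = v/c = 2.53×10^8 / 2.998×10^8 = 0.84390
γ = 1/√(1 − 0.84390²) = 1.8639
Dilated lifetime: Δt = γτ₀ = 1.8639 × 0.487 ns = 0.90772 ns
d = vΔt = 0.84390c × 0.90772 ns = 2.5300×10^8 m/s × 9.0772×10^-10 s = 0.230 m

d ≈ 0.230 m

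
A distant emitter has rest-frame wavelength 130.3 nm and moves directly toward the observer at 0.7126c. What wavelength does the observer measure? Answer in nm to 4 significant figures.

λ_obs ≈ 53.38 nm

Relativistic Doppler: λ_obs = λ_src √((1−β)/(1+β))
= 130.3 × √(0.287400/1.71260) = 130.3 × 0.409652 = 53.38 nm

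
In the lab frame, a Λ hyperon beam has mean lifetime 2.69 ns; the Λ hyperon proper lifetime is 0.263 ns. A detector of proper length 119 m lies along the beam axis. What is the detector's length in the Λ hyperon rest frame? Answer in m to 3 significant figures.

Time dilation ⇒ γ = Δt/τ₀ = 2.69/0.263 = 10.228
Length contraction: L = L₀/γ = 119/10.228 = 11.6 m

L ≈ 11.6 m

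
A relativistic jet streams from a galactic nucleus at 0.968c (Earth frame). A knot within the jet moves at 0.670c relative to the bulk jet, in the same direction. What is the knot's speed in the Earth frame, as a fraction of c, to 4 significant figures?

Relativistic velocity addition: u = (u' + v)/(1 + u'v/c²)
= (0.670 + 0.968)/(1 + 0.670×0.968) = 1.638/1.64856 = 0.9936

u ≈ 0.9936c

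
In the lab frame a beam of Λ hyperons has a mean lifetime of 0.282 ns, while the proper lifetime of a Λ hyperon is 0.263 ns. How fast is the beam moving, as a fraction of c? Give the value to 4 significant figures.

γ = Δt/τ₀ = 0.282/0.263 = 1.07224
β = √(1 − 1/γ²) = √(1 − 1/1.07224²) = 0.3608

β ≈ 0.3608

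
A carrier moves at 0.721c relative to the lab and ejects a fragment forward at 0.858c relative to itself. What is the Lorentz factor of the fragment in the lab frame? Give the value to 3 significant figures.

u_lab = (0.858 + 0.721)/(1 + 0.858×0.721) = 1.579/1.61862 = 0.975524
γ = 1/√(1 − 0.975524²) = 4.55

γ ≈ 4.55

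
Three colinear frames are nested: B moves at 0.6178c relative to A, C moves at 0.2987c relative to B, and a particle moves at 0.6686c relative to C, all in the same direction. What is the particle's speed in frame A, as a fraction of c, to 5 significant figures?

Compose boost 2: (0.2987 + 0.6178)/(1 + 0.2987×0.6178) = 0.91650/1.184537 = 0.7737201
Compose boost 3: (0.6686 + 0.7737201)/(1 + 0.6686×0.7737201) = 1.442320/1.517309 = 0.95058

u ≈ 0.95058c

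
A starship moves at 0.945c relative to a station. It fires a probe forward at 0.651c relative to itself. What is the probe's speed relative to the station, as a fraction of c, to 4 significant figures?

Relativistic velocity addition: u = (u' + v)/(1 + u'v/c²)
= (0.651 + 0.945)/(1 + 0.651×0.945) = 1.596/1.61519 = 0.9881

u ≈ 0.9881c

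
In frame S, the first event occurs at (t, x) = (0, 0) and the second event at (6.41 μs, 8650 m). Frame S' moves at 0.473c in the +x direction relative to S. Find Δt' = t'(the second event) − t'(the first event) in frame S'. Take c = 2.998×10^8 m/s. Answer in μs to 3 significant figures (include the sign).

γ = 1/√(1 − 0.473²) = 1.1350
Δt' = γ(Δt − vΔx/c²) = 1.1350 × (6.41 μs − 0.473×8650 m / (2.998×10^8 m/s))
= 1.1350 × (-7.2373 μs) = -8.21 μs

Δt' ≈ -8.21 μs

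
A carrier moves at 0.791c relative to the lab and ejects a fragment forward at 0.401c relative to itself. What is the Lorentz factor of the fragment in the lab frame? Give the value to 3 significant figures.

γ ≈ 2.35

u_lab = (0.401 + 0.791)/(1 + 0.401×0.791) = 1.192/1.31719 = 0.904956
γ = 1/√(1 − 0.904956²) = 2.35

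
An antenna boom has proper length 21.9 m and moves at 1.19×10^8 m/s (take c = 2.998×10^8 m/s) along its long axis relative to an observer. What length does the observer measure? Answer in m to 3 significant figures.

L ≈ 20.1 m

β = v/c = 1.19×10^8 / 2.998×10^8 = 0.39693
γ = 1/√(1 − 0.39693²) = 1.0895
Length contraction: L = L₀/γ = 21.9/1.0895 = 20.1 m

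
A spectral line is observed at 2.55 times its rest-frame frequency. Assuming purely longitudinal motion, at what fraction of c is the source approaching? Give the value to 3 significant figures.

f_obs/f_src = √((1+β)/(1−β)) = 2.55  ⇒  (1+β)/(1−β) = 6.5025
β = |1 − D²|/(1 + D²) = |1 − 6.5025|/(1 + 6.5025) = 0.733

β ≈ 0.733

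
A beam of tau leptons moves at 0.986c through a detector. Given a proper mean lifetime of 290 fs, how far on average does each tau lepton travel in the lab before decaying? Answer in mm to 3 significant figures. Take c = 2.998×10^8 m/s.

d ≈ 0.514 mm

γ = 1/√(1 − 0.986²) = 5.9972
Dilated lifetime: Δt = γτ₀ = 5.9972 × 290 fs = 1739.2 fs
d = vΔt = 0.986c × 1739.2 fs = 2.9560×10^8 m/s × 1.7392×10^-12 s = 0.514 mm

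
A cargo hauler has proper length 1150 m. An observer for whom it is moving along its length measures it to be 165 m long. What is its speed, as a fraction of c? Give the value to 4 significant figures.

β ≈ 0.9897

γ = L₀/L = 1150/165 = 6.96970
β = √(1 − 1/γ²) = 0.9897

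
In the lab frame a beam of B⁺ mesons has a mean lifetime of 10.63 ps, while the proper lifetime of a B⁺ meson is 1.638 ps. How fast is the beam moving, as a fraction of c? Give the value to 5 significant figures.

β ≈ 0.98806

γ = Δt/τ₀ = 10.63/1.638 = 6.489621
β = √(1 − 1/γ²) = √(1 − 1/6.489621²) = 0.98806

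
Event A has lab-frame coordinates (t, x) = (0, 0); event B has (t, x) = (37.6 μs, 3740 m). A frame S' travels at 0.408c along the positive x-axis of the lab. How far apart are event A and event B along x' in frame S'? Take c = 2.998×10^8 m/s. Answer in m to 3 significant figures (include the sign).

γ = 1/√(1 − 0.408²) = 1.0953
Δx' = γ(Δx − vΔt) = 1.0953 × (3740 m − 0.408×(2.998×10^8 m/s)×37.6×10^-6 s)
= 1.0953 × (-859.17 m) = -941 m

Δx' ≈ -941 m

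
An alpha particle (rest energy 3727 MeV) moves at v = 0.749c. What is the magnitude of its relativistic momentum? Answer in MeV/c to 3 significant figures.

γ = 1/√(1 − 0.749²) = 1.5093
p = γβm₀c = 1.5093 × 0.749 × 3727 MeV/c = 4210 MeV/c

p ≈ 4210 MeV/c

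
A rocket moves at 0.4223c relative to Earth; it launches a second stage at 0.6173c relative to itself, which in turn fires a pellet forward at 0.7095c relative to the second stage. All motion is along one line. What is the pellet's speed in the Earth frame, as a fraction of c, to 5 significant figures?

u ≈ 0.96786c

Compose boost 2: (0.6173 + 0.4223)/(1 + 0.6173×0.4223) = 1.0396/1.260686 = 0.8246305
Compose boost 3: (0.7095 + 0.8246305)/(1 + 0.7095×0.8246305) = 1.534131/1.585075 = 0.96786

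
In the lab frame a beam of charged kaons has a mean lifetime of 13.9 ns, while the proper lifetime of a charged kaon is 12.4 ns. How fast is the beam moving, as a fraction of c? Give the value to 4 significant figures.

γ = Δt/τ₀ = 13.9/12.4 = 1.12097
β = √(1 − 1/γ²) = √(1 − 1/1.12097²) = 0.4519

β ≈ 0.4519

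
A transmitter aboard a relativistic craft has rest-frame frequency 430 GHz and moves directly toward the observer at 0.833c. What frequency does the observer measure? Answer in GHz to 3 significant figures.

f_obs ≈ 1420 GHz

Relativistic Doppler: f_obs = f_src √((1+β)/(1−β))
= 430 × √(1.8330/0.16700) = 430 × 3.3130 = 1420 GHz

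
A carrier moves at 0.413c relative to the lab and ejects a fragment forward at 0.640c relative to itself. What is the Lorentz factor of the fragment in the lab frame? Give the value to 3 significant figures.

γ ≈ 1.81

u_lab = (0.640 + 0.413)/(1 + 0.640×0.413) = 1.053/1.26432 = 0.832859
γ = 1/√(1 − 0.832859²) = 1.81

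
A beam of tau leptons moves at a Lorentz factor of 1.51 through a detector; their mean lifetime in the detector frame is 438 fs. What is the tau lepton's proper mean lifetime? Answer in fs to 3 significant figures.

γ = 1.51 (given)
Proper time: τ₀ = Δt/γ = 438/1.51 = 290 fs

τ₀ ≈ 290 fs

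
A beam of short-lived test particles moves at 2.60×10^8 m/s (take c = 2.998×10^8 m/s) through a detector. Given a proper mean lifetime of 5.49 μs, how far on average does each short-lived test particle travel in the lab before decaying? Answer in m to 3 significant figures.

β = v/c = 2.60×10^8 / 2.998×10^8 = 0.86724
γ = 1/√(1 − 0.86724²) = 2.0085
Dilated lifetime: Δt = γτ₀ = 2.0085 × 5.49 μs = 11.027 μs
d = vΔt = 0.86724c × 11.027 μs = 2.6000×10^8 m/s × 1.1027×10^-5 s = 2870 m

d ≈ 2870 m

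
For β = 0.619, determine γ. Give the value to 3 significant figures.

γ ≈ 1.27

γ = 1/√(1 − β²) = 1/√(1 − 0.619²) = 1/√(0.61684) = 1.27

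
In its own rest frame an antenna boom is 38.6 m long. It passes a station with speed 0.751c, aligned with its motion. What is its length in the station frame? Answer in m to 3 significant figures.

L ≈ 25.5 m

γ = 1/√(1 − 0.751²) = 1.5145
Length contraction: L = L₀/γ = 38.6/1.5145 = 25.5 m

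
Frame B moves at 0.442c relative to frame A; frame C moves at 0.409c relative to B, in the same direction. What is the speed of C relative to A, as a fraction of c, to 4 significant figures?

Compose boost 2: (0.409 + 0.442)/(1 + 0.409×0.442) = 0.8510/1.18078 = 0.7207

u ≈ 0.7207c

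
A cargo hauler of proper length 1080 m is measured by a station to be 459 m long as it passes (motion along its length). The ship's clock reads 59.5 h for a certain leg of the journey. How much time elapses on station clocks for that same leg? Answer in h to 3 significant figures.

Δt ≈ 140 h

Length contraction ⇒ γ = L₀/L = 1080/459 = 2.3529
Time dilation: Δt = γτ₀ = 2.3529 × 59.5 h = 140 h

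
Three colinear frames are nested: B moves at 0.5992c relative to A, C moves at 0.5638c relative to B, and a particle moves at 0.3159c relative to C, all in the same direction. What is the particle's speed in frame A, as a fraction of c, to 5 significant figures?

Compose boost 2: (0.5638 + 0.5992)/(1 + 0.5638×0.5992) = 1.1630/1.337829 = 0.8693189
Compose boost 3: (0.3159 + 0.8693189)/(1 + 0.3159×0.8693189) = 1.185219/1.274618 = 0.92986

u ≈ 0.92986c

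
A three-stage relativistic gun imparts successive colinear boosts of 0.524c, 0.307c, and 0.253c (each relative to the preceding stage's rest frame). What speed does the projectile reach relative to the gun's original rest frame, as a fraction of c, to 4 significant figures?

u ≈ 0.8203c

Compose boost 2: (0.307 + 0.524)/(1 + 0.307×0.524) = 0.8310/1.16087 = 0.715844
Compose boost 3: (0.253 + 0.715844)/(1 + 0.253×0.715844) = 0.968844/1.18111 = 0.8203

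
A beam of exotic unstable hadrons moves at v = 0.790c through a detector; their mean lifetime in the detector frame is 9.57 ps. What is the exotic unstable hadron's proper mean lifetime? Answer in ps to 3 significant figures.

τ₀ ≈ 5.87 ps

γ = 1/√(1 − 0.790²) = 1.6310
Proper time: τ₀ = Δt/γ = 9.57/1.6310 = 5.87 ps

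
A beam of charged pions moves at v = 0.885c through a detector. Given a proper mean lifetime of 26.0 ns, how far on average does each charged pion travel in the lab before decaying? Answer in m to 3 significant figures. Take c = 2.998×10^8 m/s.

γ = 1/√(1 − 0.885²) = 2.1478
Dilated lifetime: Δt = γτ₀ = 2.1478 × 26.0 ns = 55.843 ns
d = vΔt = 0.885c × 55.843 ns = 2.6532×10^8 m/s × 5.5843×10^-8 s = 14.8 m

d ≈ 14.8 m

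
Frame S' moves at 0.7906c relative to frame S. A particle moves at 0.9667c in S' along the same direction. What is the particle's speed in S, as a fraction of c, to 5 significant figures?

Relativistic velocity addition: u = (u' + v)/(1 + u'v/c²)
= (0.9667 + 0.7906)/(1 + 0.9667×0.7906) = 1.7573/1.764273 = 0.99605

u ≈ 0.99605c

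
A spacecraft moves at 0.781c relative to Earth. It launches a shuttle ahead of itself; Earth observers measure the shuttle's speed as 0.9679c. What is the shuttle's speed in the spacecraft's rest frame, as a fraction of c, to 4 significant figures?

u' ≈ 0.7658c

Inverse velocity addition: u' = (u − v)/(1 − uv/c²)
= (0.9679 − 0.781)/(1 − 0.9679×0.781) = 0.1869/0.244070 = 0.7658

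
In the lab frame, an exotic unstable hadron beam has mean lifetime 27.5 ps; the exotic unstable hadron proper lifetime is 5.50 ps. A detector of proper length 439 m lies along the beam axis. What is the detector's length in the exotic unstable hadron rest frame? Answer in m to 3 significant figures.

L ≈ 87.8 m

Time dilation ⇒ γ = Δt/τ₀ = 27.5/5.50 = 5.0000
Length contraction: L = L₀/γ = 439/5.0000 = 87.8 m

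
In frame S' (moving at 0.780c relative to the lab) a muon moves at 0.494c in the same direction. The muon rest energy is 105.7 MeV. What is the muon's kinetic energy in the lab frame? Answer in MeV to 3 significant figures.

K ≈ 163 MeV

u_lab = (0.494 + 0.780)/(1 + 0.494×0.780) = 0.919643
γ = 1/√(1 − 0.919643²) = 2.5461
K = (γ − 1)m₀c² = (2.5461 − 1) × 105.7 = 1.5461 × 105.7 = 163 MeV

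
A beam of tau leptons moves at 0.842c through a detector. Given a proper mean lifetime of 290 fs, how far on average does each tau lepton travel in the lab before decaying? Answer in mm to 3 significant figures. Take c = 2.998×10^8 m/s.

d ≈ 0.136 mm

γ = 1/√(1 − 0.842²) = 1.8536
Dilated lifetime: Δt = γτ₀ = 1.8536 × 290 fs = 537.56 fs
d = vΔt = 0.842c × 537.56 fs = 2.5243×10^8 m/s × 5.3756×10^-13 s = 0.136 mm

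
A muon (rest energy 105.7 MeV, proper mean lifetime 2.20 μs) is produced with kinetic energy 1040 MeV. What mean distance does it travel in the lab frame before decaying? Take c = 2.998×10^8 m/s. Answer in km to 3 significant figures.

γ = 1 + K/(m₀c²) = 1 + 1040/105.7 = 10.839
β = √(1 − 1/γ²) = 0.99574
Dilated lifetime: γτ₀ = 10.839 × 2.20 μs = 23.846 μs
d = βc·γτ₀ = 0.99574 × (2.998×10^8 m/s) × 2.3846×10^-5 s = 7.12 km

d ≈ 7.12 km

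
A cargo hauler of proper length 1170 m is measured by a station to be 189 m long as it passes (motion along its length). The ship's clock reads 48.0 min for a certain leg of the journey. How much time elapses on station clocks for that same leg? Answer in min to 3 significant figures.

Length contraction ⇒ γ = L₀/L = 1170/189 = 6.1905
Time dilation: Δt = γτ₀ = 6.1905 × 48.0 min = 297 min

Δt ≈ 297 min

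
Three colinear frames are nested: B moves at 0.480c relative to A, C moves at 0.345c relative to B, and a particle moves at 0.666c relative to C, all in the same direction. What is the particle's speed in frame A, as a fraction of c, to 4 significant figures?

Compose boost 2: (0.345 + 0.480)/(1 + 0.345×0.480) = 0.8250/1.16560 = 0.707790
Compose boost 3: (0.666 + 0.707790)/(1 + 0.666×0.707790) = 1.37379/1.47139 = 0.9337

u ≈ 0.9337c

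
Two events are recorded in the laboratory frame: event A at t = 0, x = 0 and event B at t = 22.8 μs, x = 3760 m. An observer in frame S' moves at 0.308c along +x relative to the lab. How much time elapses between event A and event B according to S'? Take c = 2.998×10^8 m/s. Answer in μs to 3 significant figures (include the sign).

Δt' ≈ 19.9 μs

γ = 1/√(1 − 0.308²) = 1.0511
Δt' = γ(Δt − vΔx/c²) = 1.0511 × (22.8 μs − 0.308×3760 m / (2.998×10^8 m/s))
= 1.0511 × (18.937 μs) = 19.9 μs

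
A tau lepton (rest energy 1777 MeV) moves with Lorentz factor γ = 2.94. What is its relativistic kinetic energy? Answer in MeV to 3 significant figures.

γ = 2.94 (given)
K = (γ − 1)m₀c² = (2.94 − 1) × 1777 MeV = 1.9400 × 1777 MeV = 3450 MeV

K ≈ 3450 MeV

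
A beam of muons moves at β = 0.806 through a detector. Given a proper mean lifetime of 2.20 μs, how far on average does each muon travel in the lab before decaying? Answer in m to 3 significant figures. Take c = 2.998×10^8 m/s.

d ≈ 898 m

γ = 1/√(1 − 0.806²) = 1.6894
Dilated lifetime: Δt = γτ₀ = 1.6894 × 2.20 μs = 3.7167 μs
d = vΔt = 0.806c × 3.7167 μs = 2.4164×10^8 m/s × 3.7167×10^-6 s = 898 m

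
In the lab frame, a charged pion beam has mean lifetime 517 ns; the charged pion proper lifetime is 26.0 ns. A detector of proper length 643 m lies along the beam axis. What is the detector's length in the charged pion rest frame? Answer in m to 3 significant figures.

L ≈ 32.3 m

Time dilation ⇒ γ = Δt/τ₀ = 517/26.0 = 19.885
Length contraction: L = L₀/γ = 643/19.885 = 32.3 m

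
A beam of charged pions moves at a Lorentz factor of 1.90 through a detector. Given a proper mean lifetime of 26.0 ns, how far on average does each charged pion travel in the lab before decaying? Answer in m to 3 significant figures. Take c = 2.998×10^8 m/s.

β = √(1 − 1/γ²) = √(1 − 1/1.90²) = 0.85029
Dilated lifetime: Δt = γτ₀ = 1.90 × 26.0 ns = 49.400 ns
d = vΔt = 0.85029c × 49.400 ns = 2.5492×10^8 m/s × 4.9400×10^-8 s = 12.6 m

d ≈ 12.6 m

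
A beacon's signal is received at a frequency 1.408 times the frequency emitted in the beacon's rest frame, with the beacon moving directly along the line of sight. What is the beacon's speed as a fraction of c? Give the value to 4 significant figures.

f_obs/f_src = √((1+β)/(1−β)) = 1.408  ⇒  (1+β)/(1−β) = 1.98246
β = |1 − D²|/(1 + D²) = |1 − 1.98246|/(1 + 1.98246) = 0.3294

β ≈ 0.3294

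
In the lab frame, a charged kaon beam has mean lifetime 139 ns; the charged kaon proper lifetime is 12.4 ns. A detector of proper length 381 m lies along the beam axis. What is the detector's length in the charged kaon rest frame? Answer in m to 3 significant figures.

L ≈ 34.0 m

Time dilation ⇒ γ = Δt/τ₀ = 139/12.4 = 11.210
Length contraction: L = L₀/γ = 381/11.210 = 34.0 m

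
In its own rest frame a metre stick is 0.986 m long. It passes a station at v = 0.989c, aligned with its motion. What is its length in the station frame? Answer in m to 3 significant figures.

γ = 1/√(1 − 0.989²) = 6.7606
Length contraction: L = L₀/γ = 0.986/6.7606 = 0.146 m

L ≈ 0.146 m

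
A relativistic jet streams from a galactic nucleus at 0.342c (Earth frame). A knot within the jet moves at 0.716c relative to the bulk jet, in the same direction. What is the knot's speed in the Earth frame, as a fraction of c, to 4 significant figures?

Relativistic velocity addition: u = (u' + v)/(1 + u'v/c²)
= (0.716 + 0.342)/(1 + 0.716×0.342) = 1.058/1.24487 = 0.8499

u ≈ 0.8499c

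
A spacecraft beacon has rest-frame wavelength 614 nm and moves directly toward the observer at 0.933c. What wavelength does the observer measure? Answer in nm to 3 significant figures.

λ_obs ≈ 114 nm

Relativistic Doppler: λ_obs = λ_src √((1−β)/(1+β))
= 614 × √(0.067000/1.9330) = 614 × 0.18618 = 114 nm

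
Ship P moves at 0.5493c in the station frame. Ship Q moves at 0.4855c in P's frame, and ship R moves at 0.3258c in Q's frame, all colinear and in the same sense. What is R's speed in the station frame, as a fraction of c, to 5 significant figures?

Compose boost 2: (0.4855 + 0.5493)/(1 + 0.4855×0.5493) = 1.0348/1.266685 = 0.8169354
Compose boost 3: (0.3258 + 0.8169354)/(1 + 0.3258×0.8169354) = 1.142735/1.266158 = 0.90252

u ≈ 0.90252c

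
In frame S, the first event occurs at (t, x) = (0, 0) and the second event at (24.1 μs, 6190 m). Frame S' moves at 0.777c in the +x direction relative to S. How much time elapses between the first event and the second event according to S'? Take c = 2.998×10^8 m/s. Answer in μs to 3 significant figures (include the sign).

γ = 1/√(1 − 0.777²) = 1.5886
Δt' = γ(Δt − vΔx/c²) = 1.5886 × (24.1 μs − 0.777×6190 m / (2.998×10^8 m/s))
= 1.5886 × (8.0572 μs) = 12.8 μs

Δt' ≈ 12.8 μs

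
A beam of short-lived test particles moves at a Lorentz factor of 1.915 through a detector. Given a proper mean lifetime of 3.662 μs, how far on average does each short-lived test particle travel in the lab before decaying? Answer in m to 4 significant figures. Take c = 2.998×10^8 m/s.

d ≈ 1793 m

β = √(1 − 1/γ²) = √(1 − 1/1.915²) = 0.852827
Dilated lifetime: Δt = γτ₀ = 1.915 × 3.662 μs = 7.01273 μs
d = vΔt = 0.852827c × 7.01273 μs = 2.55678×10^8 m/s × 7.01273×10^-6 s = 1793 m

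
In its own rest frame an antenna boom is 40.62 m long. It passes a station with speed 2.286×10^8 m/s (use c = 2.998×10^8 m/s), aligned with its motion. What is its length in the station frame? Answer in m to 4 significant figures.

β = v/c = 2.286×10^8 / 2.998×10^8 = 0.762508
γ = 1/√(1 − 0.762508²) = 1.54565
Length contraction: L = L₀/γ = 40.62/1.54565 = 26.28 m

L ≈ 26.28 m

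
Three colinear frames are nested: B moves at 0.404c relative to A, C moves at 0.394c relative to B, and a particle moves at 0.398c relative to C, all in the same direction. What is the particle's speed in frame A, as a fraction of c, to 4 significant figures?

Compose boost 2: (0.394 + 0.404)/(1 + 0.394×0.404) = 0.7980/1.15918 = 0.688420
Compose boost 3: (0.398 + 0.688420)/(1 + 0.398×0.688420) = 1.08642/1.27399 = 0.8528

u ≈ 0.8528c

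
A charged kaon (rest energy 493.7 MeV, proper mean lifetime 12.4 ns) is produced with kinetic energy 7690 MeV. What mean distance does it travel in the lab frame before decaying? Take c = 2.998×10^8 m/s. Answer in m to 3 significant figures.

d ≈ 61.5 m

γ = 1 + K/(m₀c²) = 1 + 7690/493.7 = 16.576
β = √(1 − 1/γ²) = 0.99818
Dilated lifetime: γτ₀ = 16.576 × 12.4 ns = 205.55 ns
d = βc·γτ₀ = 0.99818 × (2.998×10^8 m/s) × 2.0555×10^-7 s = 61.5 m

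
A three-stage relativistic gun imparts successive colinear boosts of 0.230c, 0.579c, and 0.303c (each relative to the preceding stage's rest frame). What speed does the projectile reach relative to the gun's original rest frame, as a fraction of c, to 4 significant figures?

Compose boost 2: (0.579 + 0.230)/(1 + 0.579×0.230) = 0.8090/1.13317 = 0.713926
Compose boost 3: (0.303 + 0.713926)/(1 + 0.303×0.713926) = 1.01693/1.21632 = 0.8361

u ≈ 0.8361c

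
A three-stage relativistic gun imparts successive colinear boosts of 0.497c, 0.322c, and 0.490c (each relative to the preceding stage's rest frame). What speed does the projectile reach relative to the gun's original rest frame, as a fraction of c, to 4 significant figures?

Compose boost 2: (0.322 + 0.497)/(1 + 0.322×0.497) = 0.8190/1.16003 = 0.706014
Compose boost 3: (0.490 + 0.706014)/(1 + 0.490×0.706014) = 1.19601/1.34595 = 0.8886

u ≈ 0.8886c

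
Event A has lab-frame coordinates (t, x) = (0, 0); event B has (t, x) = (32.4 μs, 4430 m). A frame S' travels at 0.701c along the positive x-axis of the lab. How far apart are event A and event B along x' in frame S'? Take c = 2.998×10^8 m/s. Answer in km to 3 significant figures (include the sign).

γ = 1/√(1 − 0.701²) = 1.4022
Δx' = γ(Δx − vΔt) = 1.4022 × (4430 m − 0.701×(2.998×10^8 m/s)×32.4×10^-6 s)
= 1.4022 × (-2379.2 m) = -3.34 km

Δx' ≈ -3.34 km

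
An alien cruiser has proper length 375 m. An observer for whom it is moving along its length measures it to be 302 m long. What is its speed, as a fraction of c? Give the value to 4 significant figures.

γ = L₀/L = 375/302 = 1.24172
β = √(1 − 1/γ²) = 0.5928

β ≈ 0.5928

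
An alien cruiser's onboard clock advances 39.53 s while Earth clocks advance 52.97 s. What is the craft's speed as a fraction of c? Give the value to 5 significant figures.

β ≈ 0.66564

γ = Δt/τ₀ = 52.97/39.53 = 1.339995
β = √(1 − 1/γ²) = √(1 − 1/1.339995²) = 0.66564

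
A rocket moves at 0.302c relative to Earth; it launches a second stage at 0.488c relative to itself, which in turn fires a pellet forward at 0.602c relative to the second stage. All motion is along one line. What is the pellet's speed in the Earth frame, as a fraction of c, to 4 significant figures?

u ≈ 0.9124c

Compose boost 2: (0.488 + 0.302)/(1 + 0.488×0.302) = 0.7900/1.14738 = 0.688528
Compose boost 3: (0.602 + 0.688528)/(1 + 0.602×0.688528) = 1.29053/1.41449 = 0.9124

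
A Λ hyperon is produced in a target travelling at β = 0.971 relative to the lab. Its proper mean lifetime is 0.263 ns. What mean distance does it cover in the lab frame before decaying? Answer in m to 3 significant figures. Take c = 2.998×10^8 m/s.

d ≈ 0.320 m

γ = 1/√(1 − 0.971²) = 4.1827
Dilated lifetime: Δt = γτ₀ = 4.1827 × 0.263 ns = 1.1001 ns
d = vΔt = 0.971c × 1.1001 ns = 2.9111×10^8 m/s × 1.1001×10^-9 s = 0.320 m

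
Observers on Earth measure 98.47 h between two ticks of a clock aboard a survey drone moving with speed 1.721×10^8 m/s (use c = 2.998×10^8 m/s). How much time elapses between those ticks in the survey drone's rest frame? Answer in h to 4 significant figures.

τ₀ ≈ 80.63 h

β = v/c = 1.721×10^8 / 2.998×10^8 = 0.574049
γ = 1/√(1 − 0.574049²) = 1.22127
Proper time: τ₀ = Δt/γ = 98.47/1.22127 = 80.63 h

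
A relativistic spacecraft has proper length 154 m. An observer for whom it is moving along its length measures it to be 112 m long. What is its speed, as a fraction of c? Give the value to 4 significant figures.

β ≈ 0.6863

γ = L₀/L = 154/112 = 1.37500
β = √(1 − 1/γ²) = 0.6863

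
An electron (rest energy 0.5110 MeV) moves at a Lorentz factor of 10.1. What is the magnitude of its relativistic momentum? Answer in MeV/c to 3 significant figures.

β = √(1 − 1/γ²) = √(1 − 1/10.1²) = 0.99509
p = γβm₀c = 10.1 × 0.99509 × 0.5110 MeV/c = 5.14 MeV/c

p ≈ 5.14 MeV/c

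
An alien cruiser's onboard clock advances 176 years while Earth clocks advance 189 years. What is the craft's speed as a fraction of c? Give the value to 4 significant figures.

β ≈ 0.3645

γ = Δt/τ₀ = 189/176 = 1.07386
β = √(1 − 1/γ²) = √(1 − 1/1.07386²) = 0.3645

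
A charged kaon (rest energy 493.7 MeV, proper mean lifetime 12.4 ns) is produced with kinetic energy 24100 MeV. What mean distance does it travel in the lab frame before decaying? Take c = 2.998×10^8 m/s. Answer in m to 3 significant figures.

γ = 1 + K/(m₀c²) = 1 + 24100/493.7 = 49.815
β = √(1 − 1/γ²) = 0.99980
Dilated lifetime: γτ₀ = 49.815 × 12.4 ns = 617.71 ns
d = βc·γτ₀ = 0.99980 × (2.998×10^8 m/s) × 6.1771×10^-7 s = 185 m

d ≈ 185 m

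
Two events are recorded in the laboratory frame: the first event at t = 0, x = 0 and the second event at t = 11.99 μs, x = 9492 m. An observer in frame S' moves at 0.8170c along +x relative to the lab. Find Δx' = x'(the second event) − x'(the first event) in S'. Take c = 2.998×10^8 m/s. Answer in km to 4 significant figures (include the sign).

Δx' ≈ 11.37 km

γ = 1/√(1 − 0.8170²) = 1.73419
Δx' = γ(Δx − vΔt) = 1.73419 × (9492 m − 0.8170×(2.998×10^8 m/s)×11.99×10^-6 s)
= 1.73419 × (6555.21 m) = 11.37 km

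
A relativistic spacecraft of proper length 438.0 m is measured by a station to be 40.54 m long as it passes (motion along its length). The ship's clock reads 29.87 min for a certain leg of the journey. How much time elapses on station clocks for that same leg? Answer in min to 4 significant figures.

Length contraction ⇒ γ = L₀/L = 438.0/40.54 = 10.8041
Time dilation: Δt = γτ₀ = 10.8041 × 29.87 min = 322.7 min

Δt ≈ 322.7 min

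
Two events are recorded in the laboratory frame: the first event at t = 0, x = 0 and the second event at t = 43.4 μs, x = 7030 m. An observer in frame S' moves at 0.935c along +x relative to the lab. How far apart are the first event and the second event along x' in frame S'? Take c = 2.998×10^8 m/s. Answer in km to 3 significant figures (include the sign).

Δx' ≈ -14.5 km

γ = 1/√(1 − 0.935²) = 2.8197
Δx' = γ(Δx − vΔt) = 2.8197 × (7030 m − 0.935×(2.998×10^8 m/s)×43.4×10^-6 s)
= 2.8197 × (-5135.6 m) = -14.5 km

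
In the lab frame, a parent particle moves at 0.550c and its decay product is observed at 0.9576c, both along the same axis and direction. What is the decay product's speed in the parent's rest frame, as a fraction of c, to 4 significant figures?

u' ≈ 0.8612c

Inverse velocity addition: u' = (u − v)/(1 − uv/c²)
= (0.9576 − 0.550)/(1 − 0.9576×0.550) = 0.4076/0.473320 = 0.8612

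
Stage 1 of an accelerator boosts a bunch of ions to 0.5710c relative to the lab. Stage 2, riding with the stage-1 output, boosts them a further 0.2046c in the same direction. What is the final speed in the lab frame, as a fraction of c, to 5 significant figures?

Compose boost 2: (0.2046 + 0.5710)/(1 + 0.2046×0.5710) = 0.77560/1.116827 = 0.69447

u ≈ 0.69447c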